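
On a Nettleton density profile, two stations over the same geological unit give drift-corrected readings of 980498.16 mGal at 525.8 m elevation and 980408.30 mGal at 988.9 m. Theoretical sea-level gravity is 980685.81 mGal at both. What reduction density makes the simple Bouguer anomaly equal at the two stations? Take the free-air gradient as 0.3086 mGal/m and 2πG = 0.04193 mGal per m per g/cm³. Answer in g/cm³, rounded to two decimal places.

2.73

Δg_obs = 980408.30 − 980498.16 = -89.86 mGal over Δh = 988.9 − 525.8 = 463.1 m
Equal Bouguer anomalies ⇒ Δg_obs + (0.3086 − 0.04193ρ)·Δh = 0
0.3086 − 0.04193ρ = −Δg_obs/Δh = 0.19404
ρ = (0.3086 − 0.19404) / 0.04193 = 2.73 g/cm³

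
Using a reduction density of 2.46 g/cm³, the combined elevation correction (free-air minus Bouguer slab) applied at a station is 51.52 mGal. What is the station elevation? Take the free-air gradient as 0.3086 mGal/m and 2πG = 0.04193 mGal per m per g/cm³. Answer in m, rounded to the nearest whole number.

Combined gradient = 0.3086 − 0.04193 × 2.46 = 0.2054522 mGal/m
h = 51.52 / 0.2054522 = 250.76 m

251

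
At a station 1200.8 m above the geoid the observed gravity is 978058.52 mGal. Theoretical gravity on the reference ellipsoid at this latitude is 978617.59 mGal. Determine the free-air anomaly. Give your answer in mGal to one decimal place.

-188.5

Free-air correction = 0.3086 × 1200.8 = 370.57 mGal
Free-air anomaly = 978058.52 − 978617.59 + (370.57) = -188.50 mGal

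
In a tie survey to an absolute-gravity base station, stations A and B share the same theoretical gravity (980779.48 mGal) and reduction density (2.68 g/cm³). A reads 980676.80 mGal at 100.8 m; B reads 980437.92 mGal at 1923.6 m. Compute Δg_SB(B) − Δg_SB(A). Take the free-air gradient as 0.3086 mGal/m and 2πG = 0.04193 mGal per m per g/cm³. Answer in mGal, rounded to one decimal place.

Δg_SB(A) = 980676.80 − 980779.48 + 0.3086×100.8 − 0.04193×2.68×100.8 = -82.90 mGal
Δg_SB(B) = 980437.92 − 980779.48 + 0.3086×1923.6 − 0.04193×2.68×1923.6 = 35.90 mGal
Difference = 35.90 − (-82.90) = 118.80 mGal

118.8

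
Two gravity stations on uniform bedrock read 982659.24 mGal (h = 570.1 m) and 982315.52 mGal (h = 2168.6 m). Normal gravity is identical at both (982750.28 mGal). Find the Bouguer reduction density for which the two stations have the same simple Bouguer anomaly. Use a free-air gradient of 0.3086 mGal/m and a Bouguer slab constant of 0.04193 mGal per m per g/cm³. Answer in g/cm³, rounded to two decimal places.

2.23

Δg_obs = 982315.52 − 982659.24 = -343.72 mGal over Δh = 2168.6 − 570.1 = 1598.5 m
Equal Bouguer anomalies ⇒ Δg_obs + (0.3086 − 0.04193ρ)·Δh = 0
0.3086 − 0.04193ρ = −Δg_obs/Δh = 0.21503
ρ = (0.3086 − 0.21503) / 0.04193 = 2.23 g/cm³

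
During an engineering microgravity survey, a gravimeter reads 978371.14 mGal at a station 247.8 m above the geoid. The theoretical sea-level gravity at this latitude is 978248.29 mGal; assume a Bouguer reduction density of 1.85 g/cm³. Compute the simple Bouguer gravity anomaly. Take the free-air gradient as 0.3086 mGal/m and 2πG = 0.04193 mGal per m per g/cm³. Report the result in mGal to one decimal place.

Free-air correction = 0.3086 × 247.8 = 76.47 mGal
Free-air anomaly = 978371.14 − 978248.29 + (76.47) = 199.32 mGal
Bouguer slab correction = 0.04193 × 1.85 × 247.8 = 19.22 mGal
Simple Bouguer anomaly = 199.32 − (19.22) = 180.10 mGal

180.1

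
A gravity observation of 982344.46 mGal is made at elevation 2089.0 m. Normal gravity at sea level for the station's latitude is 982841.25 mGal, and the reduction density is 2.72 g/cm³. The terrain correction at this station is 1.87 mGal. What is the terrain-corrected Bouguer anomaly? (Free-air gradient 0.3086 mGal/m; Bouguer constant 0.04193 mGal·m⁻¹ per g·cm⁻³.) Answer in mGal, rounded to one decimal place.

Free-air correction = 0.3086 × 2089.0 = 644.67 mGal
Free-air anomaly = 982344.46 − 982841.25 + (644.67) = 147.88 mGal
Bouguer slab correction = 0.04193 × 2.72 × 2089.0 = 238.25 mGal
Simple Bouguer anomaly = 147.88 − (238.25) = -90.37 mGal
Complete Bouguer anomaly = -90.37 + 1.87 = -88.50 mGal

-88.5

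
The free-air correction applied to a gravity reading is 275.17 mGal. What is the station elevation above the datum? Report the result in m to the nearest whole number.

h = 275.17 / 0.3086 = 891.67 m

892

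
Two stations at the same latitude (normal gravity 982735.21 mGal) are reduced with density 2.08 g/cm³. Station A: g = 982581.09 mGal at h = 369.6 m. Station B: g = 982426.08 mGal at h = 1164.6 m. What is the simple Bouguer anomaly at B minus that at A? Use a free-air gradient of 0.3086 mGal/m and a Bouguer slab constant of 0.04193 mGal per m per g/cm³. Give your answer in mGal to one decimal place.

21.0

Δg_SB(A) = 982581.09 − 982735.21 + 0.3086×369.6 − 0.04193×2.08×369.6 = -72.30 mGal
Δg_SB(B) = 982426.08 − 982735.21 + 0.3086×1164.6 − 0.04193×2.08×1164.6 = -51.30 mGal
Difference = -51.30 − (-72.30) = 21.00 mGal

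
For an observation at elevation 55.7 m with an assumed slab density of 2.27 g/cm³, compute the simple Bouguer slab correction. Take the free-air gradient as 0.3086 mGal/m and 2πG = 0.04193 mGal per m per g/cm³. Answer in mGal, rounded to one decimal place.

5.3

Bouguer slab correction = 0.04193 × 2.27 × 55.7 = 5.3 mGal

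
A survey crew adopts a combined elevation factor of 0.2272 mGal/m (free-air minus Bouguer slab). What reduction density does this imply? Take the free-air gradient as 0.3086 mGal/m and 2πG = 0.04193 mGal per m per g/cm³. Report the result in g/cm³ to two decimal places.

0.2272 = 0.3086 − 0.04193 × ρ
ρ = (0.3086 − 0.2272) / 0.04193 = 1.94 g/cm³

1.94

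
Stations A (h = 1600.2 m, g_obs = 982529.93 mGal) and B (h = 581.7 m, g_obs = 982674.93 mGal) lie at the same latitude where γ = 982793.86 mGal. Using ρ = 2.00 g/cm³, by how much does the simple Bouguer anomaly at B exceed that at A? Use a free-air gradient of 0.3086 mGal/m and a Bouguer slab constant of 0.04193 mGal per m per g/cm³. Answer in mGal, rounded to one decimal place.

Δg_SB(A) = 982529.93 − 982793.86 + 0.3086×1600.2 − 0.04193×2.00×1600.2 = 95.70 mGal
Δg_SB(B) = 982674.93 − 982793.86 + 0.3086×581.7 − 0.04193×2.00×581.7 = 11.80 mGal
Difference = 11.80 − (95.70) = -83.90 mGal

-83.9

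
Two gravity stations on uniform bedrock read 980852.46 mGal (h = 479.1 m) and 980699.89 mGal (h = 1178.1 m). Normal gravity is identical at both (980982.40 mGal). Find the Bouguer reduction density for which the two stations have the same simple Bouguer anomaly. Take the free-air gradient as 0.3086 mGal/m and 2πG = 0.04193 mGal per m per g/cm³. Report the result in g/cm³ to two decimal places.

Δg_obs = 980699.89 − 980852.46 = -152.57 mGal over Δh = 1178.1 − 479.1 = 699.0 m
Equal Bouguer anomalies ⇒ Δg_obs + (0.3086 − 0.04193ρ)·Δh = 0
0.3086 − 0.04193ρ = −Δg_obs/Δh = 0.21827
ρ = (0.3086 − 0.21827) / 0.04193 = 2.15 g/cm³

2.15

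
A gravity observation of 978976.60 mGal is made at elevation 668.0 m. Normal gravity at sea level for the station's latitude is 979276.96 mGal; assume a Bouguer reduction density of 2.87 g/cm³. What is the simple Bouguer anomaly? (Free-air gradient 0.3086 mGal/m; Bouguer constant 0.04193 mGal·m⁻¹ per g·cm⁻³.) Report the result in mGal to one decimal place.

Free-air correction = 0.3086 × 668.0 = 206.14 mGal
Free-air anomaly = 978976.60 − 979276.96 + (206.14) = -94.22 mGal
Bouguer slab correction = 0.04193 × 2.87 × 668.0 = 80.39 mGal
Simple Bouguer anomaly = -94.22 − (80.39) = -174.61 mGal

-174.6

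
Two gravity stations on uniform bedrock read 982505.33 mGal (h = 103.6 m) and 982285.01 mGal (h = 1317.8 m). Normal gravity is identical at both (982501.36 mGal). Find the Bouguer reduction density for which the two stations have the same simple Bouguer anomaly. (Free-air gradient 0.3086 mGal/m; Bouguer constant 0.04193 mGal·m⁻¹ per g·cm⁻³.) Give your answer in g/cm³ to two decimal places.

3.03

Δg_obs = 982285.01 − 982505.33 = -220.32 mGal over Δh = 1317.8 − 103.6 = 1214.2 m
Equal Bouguer anomalies ⇒ Δg_obs + (0.3086 − 0.04193ρ)·Δh = 0
0.3086 − 0.04193ρ = −Δg_obs/Δh = 0.18145
ρ = (0.3086 − 0.18145) / 0.04193 = 3.03 g/cm³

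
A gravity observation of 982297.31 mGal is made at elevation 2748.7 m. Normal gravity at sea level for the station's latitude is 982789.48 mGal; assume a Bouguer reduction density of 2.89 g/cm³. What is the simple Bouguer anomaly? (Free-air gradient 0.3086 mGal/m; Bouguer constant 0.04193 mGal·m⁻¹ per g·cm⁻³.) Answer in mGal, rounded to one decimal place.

Free-air correction = 0.3086 × 2748.7 = 848.25 mGal
Free-air anomaly = 982297.31 − 982789.48 + (848.25) = 356.08 mGal
Bouguer slab correction = 0.04193 × 2.89 × 2748.7 = 333.08 mGal
Simple Bouguer anomaly = 356.08 − (333.08) = 23.00 mGal

23.0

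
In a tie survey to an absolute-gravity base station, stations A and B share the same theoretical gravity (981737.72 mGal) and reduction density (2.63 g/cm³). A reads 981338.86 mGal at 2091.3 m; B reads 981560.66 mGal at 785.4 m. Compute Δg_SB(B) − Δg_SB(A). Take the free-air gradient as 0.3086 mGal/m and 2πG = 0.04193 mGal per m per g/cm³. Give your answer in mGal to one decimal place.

-37.2

Δg_SB(A) = 981338.86 − 981737.72 + 0.3086×2091.3 − 0.04193×2.63×2091.3 = 15.90 mGal
Δg_SB(B) = 981560.66 − 981737.72 + 0.3086×785.4 − 0.04193×2.63×785.4 = -21.30 mGal
Difference = -21.30 − (15.90) = -37.20 mGal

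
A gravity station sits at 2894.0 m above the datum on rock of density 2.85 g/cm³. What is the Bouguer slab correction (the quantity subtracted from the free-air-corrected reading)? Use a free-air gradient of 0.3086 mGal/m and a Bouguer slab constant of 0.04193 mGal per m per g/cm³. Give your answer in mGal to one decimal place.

Bouguer slab correction = 0.04193 × 2.85 × 2894.0 = 345.8 mGal

345.8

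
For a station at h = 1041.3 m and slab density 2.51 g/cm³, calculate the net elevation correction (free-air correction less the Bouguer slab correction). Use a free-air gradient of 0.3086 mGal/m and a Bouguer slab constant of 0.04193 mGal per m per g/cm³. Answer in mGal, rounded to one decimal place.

211.8

Combined gradient = 0.3086 − 0.04193 × 2.51 = 0.2033557 mGal/m
Combined elevation correction = 0.2033557 × 1041.3 = 211.8 mGal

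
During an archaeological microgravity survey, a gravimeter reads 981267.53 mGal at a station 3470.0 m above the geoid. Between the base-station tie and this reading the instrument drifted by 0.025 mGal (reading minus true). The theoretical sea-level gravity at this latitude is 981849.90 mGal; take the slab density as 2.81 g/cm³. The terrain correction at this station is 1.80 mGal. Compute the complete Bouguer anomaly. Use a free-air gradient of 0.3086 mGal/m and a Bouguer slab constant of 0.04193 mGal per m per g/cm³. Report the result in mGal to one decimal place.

Drift-corrected reading = 981267.53 − (0.025) = 981267.505 mGal
Free-air correction = 0.3086 × 3470.0 = 1070.84 mGal
Free-air anomaly = 981267.505 − 981849.90 + (1070.84) = 488.445 mGal
Bouguer slab correction = 0.04193 × 2.81 × 3470.0 = 408.85 mGal
Simple Bouguer anomaly = 488.445 − (408.85) = 79.595 mGal
Complete Bouguer anomaly = 79.595 + 1.80 = 81.395 mGal

81.4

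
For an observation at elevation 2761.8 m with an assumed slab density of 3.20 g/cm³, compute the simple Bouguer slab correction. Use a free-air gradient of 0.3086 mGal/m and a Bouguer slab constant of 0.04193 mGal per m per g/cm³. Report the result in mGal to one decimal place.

Bouguer slab correction = 0.04193 × 3.20 × 2761.8 = 370.6 mGal

370.6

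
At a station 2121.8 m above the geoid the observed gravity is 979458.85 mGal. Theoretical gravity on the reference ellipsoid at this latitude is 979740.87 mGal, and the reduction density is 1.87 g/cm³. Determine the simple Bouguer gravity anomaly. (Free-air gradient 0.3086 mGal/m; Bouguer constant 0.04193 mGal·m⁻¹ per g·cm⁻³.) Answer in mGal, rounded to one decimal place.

Free-air correction = 0.3086 × 2121.8 = 654.79 mGal
Free-air anomaly = 979458.85 − 979740.87 + (654.79) = 372.77 mGal
Bouguer slab correction = 0.04193 × 1.87 × 2121.8 = 166.37 mGal
Simple Bouguer anomaly = 372.77 − (166.37) = 206.40 mGal

206.4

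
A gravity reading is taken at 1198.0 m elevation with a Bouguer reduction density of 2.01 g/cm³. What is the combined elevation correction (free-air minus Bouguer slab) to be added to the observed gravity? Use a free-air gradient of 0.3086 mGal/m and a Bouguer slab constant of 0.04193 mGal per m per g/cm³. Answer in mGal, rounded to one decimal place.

Combined gradient = 0.3086 − 0.04193 × 2.01 = 0.2243207 mGal/m
Combined elevation correction = 0.2243207 × 1198.0 = 268.7 mGal

268.7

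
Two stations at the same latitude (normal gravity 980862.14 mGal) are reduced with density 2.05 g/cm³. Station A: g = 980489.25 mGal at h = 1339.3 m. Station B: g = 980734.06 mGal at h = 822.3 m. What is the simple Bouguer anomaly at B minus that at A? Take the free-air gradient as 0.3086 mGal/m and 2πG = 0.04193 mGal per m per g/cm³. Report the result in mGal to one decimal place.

Δg_SB(A) = 980489.25 − 980862.14 + 0.3086×1339.3 − 0.04193×2.05×1339.3 = -74.70 mGal
Δg_SB(B) = 980734.06 − 980862.14 + 0.3086×822.3 − 0.04193×2.05×822.3 = 55.00 mGal
Difference = 55.00 − (-74.70) = 129.70 mGal

129.7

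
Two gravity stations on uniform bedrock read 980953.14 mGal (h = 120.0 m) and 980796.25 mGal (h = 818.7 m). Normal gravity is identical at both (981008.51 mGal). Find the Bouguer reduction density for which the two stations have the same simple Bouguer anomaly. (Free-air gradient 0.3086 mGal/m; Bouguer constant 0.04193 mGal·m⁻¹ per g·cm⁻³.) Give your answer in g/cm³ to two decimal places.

Δg_obs = 980796.25 − 980953.14 = -156.89 mGal over Δh = 818.7 − 120.0 = 698.7 m
Equal Bouguer anomalies ⇒ Δg_obs + (0.3086 − 0.04193ρ)·Δh = 0
0.3086 − 0.04193ρ = −Δg_obs/Δh = 0.22455
ρ = (0.3086 − 0.22455) / 0.04193 = 2.00 g/cm³

2.00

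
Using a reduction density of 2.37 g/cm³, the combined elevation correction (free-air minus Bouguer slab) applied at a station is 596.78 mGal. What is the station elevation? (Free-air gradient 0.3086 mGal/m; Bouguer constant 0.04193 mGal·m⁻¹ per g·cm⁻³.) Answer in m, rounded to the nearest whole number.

Combined gradient = 0.3086 − 0.04193 × 2.37 = 0.2092259 mGal/m
h = 596.78 / 0.2092259 = 2852.32 m

2852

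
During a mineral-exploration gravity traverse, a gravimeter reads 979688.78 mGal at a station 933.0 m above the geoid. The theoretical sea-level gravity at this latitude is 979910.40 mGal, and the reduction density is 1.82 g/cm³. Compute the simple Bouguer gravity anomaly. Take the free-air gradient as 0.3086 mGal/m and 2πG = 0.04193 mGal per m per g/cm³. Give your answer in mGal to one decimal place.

-4.9

Free-air correction = 0.3086 × 933.0 = 287.92 mGal
Free-air anomaly = 979688.78 − 979910.40 + (287.92) = 66.30 mGal
Bouguer slab correction = 0.04193 × 1.82 × 933.0 = 71.20 mGal
Simple Bouguer anomaly = 66.30 − (71.20) = -4.90 mGal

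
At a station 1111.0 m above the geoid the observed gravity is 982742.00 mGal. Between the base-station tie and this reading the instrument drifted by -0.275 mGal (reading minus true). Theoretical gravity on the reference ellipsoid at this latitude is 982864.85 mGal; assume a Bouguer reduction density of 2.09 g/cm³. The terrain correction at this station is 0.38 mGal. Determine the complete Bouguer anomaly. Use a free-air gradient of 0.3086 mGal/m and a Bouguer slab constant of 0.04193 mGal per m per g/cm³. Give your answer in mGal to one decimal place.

123.3

Drift-corrected reading = 982742.00 − (-0.275) = 982742.275 mGal
Free-air correction = 0.3086 × 1111.0 = 342.85 mGal
Free-air anomaly = 982742.275 − 982864.85 + (342.85) = 220.275 mGal
Bouguer slab correction = 0.04193 × 2.09 × 1111.0 = 97.36 mGal
Simple Bouguer anomaly = 220.275 − (97.36) = 122.915 mGal
Complete Bouguer anomaly = 122.915 + 0.38 = 123.295 mGal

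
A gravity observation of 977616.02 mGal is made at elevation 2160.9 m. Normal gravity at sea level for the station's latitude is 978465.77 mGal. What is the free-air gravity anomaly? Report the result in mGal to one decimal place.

-182.9

Free-air correction = 0.3086 × 2160.9 = 666.85 mGal
Free-air anomaly = 977616.02 − 978465.77 + (666.85) = -182.90 mGal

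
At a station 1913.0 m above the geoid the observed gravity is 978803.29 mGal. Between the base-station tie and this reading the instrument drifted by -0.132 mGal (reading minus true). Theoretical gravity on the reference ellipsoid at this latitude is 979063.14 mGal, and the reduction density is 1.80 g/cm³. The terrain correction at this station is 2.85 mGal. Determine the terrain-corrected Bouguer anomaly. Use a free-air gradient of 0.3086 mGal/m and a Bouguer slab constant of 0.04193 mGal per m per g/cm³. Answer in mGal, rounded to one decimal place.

189.1

Drift-corrected reading = 978803.29 − (-0.132) = 978803.422 mGal
Free-air correction = 0.3086 × 1913.0 = 590.35 mGal
Free-air anomaly = 978803.422 − 979063.14 + (590.35) = 330.632 mGal
Bouguer slab correction = 0.04193 × 1.80 × 1913.0 = 144.38 mGal
Simple Bouguer anomaly = 330.632 − (144.38) = 186.252 mGal
Complete Bouguer anomaly = 186.252 + 2.85 = 189.102 mGal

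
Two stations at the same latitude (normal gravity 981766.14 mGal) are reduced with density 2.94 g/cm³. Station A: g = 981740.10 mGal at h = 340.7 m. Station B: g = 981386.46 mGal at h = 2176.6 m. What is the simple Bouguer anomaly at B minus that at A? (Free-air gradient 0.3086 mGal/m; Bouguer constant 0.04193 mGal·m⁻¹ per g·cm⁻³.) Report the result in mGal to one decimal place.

-13.4

Δg_SB(A) = 981740.10 − 981766.14 + 0.3086×340.7 − 0.04193×2.94×340.7 = 37.10 mGal
Δg_SB(B) = 981386.46 − 981766.14 + 0.3086×2176.6 − 0.04193×2.94×2176.6 = 23.70 mGal
Difference = 23.70 − (37.10) = -13.40 mGal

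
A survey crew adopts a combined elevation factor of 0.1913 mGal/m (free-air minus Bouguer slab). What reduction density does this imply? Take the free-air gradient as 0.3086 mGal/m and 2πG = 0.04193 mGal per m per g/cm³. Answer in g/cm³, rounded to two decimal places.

0.1913 = 0.3086 − 0.04193 × ρ
ρ = (0.3086 − 0.1913) / 0.04193 = 2.80 g/cm³

2.80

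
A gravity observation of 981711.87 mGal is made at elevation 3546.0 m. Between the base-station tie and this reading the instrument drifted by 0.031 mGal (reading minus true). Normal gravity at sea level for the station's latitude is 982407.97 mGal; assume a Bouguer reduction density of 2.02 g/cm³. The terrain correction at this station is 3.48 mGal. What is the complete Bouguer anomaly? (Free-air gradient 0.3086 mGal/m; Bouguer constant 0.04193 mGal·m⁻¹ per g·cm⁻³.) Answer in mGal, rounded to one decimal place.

101.3

Drift-corrected reading = 981711.87 − (0.031) = 981711.839 mGal
Free-air correction = 0.3086 × 3546.0 = 1094.30 mGal
Free-air anomaly = 981711.839 − 982407.97 + (1094.30) = 398.169 mGal
Bouguer slab correction = 0.04193 × 2.02 × 3546.0 = 300.34 mGal
Simple Bouguer anomaly = 398.169 − (300.34) = 97.829 mGal
Complete Bouguer anomaly = 97.829 + 3.48 = 101.309 mGal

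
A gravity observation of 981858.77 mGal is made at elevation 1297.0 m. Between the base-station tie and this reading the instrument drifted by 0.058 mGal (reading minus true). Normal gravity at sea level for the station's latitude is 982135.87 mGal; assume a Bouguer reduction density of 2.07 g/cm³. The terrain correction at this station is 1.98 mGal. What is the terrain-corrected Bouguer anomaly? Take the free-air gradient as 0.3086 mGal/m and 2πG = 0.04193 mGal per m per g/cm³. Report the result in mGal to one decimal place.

Drift-corrected reading = 981858.77 − (0.058) = 981858.712 mGal
Free-air correction = 0.3086 × 1297.0 = 400.25 mGal
Free-air anomaly = 981858.712 − 982135.87 + (400.25) = 123.092 mGal
Bouguer slab correction = 0.04193 × 2.07 × 1297.0 = 112.57 mGal
Simple Bouguer anomaly = 123.092 − (112.57) = 10.522 mGal
Complete Bouguer anomaly = 10.522 + 1.98 = 12.502 mGal

12.5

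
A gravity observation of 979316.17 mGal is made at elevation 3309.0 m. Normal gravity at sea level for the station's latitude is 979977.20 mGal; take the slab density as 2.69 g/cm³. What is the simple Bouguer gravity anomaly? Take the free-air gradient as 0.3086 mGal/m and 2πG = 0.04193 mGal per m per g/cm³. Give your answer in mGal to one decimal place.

Free-air correction = 0.3086 × 3309.0 = 1021.16 mGal
Free-air anomaly = 979316.17 − 979977.20 + (1021.16) = 360.13 mGal
Bouguer slab correction = 0.04193 × 2.69 × 3309.0 = 373.23 mGal
Simple Bouguer anomaly = 360.13 − (373.23) = -13.10 mGal

-13.1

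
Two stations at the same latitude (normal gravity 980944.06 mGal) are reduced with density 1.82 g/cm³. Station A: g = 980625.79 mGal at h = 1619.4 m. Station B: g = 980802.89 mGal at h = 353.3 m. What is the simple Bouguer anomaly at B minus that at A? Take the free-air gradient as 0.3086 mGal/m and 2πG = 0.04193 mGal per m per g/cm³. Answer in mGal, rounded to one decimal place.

-117.0

Δg_SB(A) = 980625.79 − 980944.06 + 0.3086×1619.4 − 0.04193×1.82×1619.4 = 57.90 mGal
Δg_SB(B) = 980802.89 − 980944.06 + 0.3086×353.3 − 0.04193×1.82×353.3 = -59.10 mGal
Difference = -59.10 − (57.90) = -117.00 mGal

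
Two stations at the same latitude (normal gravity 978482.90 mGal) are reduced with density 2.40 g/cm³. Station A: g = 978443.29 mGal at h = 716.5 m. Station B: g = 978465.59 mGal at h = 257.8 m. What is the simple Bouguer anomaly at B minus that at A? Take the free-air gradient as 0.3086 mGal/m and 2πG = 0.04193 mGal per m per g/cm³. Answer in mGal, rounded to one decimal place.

Δg_SB(A) = 978443.29 − 978482.90 + 0.3086×716.5 − 0.04193×2.40×716.5 = 109.40 mGal
Δg_SB(B) = 978465.59 − 978482.90 + 0.3086×257.8 − 0.04193×2.40×257.8 = 36.30 mGal
Difference = 36.30 − (109.40) = -73.10 mGal

-73.1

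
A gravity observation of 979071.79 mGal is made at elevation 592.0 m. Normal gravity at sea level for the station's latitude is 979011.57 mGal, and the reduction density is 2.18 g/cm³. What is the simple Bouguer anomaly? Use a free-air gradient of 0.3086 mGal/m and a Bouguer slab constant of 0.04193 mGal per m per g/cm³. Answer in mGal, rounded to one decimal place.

188.8

Free-air correction = 0.3086 × 592.0 = 182.69 mGal
Free-air anomaly = 979071.79 − 979011.57 + (182.69) = 242.91 mGal
Bouguer slab correction = 0.04193 × 2.18 × 592.0 = 54.11 mGal
Simple Bouguer anomaly = 242.91 − (54.11) = 188.80 mGal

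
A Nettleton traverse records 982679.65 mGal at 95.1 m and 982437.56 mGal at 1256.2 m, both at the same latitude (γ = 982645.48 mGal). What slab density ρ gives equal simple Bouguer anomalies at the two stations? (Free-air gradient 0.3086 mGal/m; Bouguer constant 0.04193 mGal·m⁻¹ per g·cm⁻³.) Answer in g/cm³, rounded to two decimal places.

2.39

Δg_obs = 982437.56 − 982679.65 = -242.09 mGal over Δh = 1256.2 − 95.1 = 1161.1 m
Equal Bouguer anomalies ⇒ Δg_obs + (0.3086 − 0.04193ρ)·Δh = 0
0.3086 − 0.04193ρ = −Δg_obs/Δh = 0.20850
ρ = (0.3086 − 0.20850) / 0.04193 = 2.39 g/cm³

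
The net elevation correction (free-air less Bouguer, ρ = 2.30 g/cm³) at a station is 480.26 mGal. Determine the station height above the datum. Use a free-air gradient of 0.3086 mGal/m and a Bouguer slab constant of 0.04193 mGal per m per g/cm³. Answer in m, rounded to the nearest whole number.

2264

Combined gradient = 0.3086 − 0.04193 × 2.30 = 0.2121610 mGal/m
h = 480.26 / 0.2121610 = 2263.66 m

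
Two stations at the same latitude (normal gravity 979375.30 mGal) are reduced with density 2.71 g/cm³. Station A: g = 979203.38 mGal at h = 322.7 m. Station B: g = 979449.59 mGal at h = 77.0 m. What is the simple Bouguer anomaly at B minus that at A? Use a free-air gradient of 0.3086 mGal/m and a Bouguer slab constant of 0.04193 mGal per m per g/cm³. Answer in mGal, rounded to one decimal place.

198.3

Δg_SB(A) = 979203.38 − 979375.30 + 0.3086×322.7 − 0.04193×2.71×322.7 = -109.00 mGal
Δg_SB(B) = 979449.59 − 979375.30 + 0.3086×77.0 − 0.04193×2.71×77.0 = 89.30 mGal
Difference = 89.30 − (-109.00) = 198.30 mGal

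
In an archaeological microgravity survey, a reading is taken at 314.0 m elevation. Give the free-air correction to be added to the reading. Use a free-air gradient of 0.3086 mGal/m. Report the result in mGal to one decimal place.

Free-air correction = 0.3086 × 314.0 = 96.9 mGal

96.9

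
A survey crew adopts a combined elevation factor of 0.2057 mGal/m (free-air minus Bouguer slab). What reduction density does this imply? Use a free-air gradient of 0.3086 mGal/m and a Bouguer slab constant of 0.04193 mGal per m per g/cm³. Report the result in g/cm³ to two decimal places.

0.2057 = 0.3086 − 0.04193 × ρ
ρ = (0.3086 − 0.2057) / 0.04193 = 2.45 g/cm³

2.45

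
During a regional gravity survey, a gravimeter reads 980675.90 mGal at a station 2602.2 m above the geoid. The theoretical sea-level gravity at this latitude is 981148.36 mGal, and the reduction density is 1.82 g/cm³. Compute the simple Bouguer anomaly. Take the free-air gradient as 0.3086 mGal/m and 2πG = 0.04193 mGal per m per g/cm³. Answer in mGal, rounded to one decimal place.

132.0

Free-air correction = 0.3086 × 2602.2 = 803.04 mGal
Free-air anomaly = 980675.90 − 981148.36 + (803.04) = 330.58 mGal
Bouguer slab correction = 0.04193 × 1.82 × 2602.2 = 198.58 mGal
Simple Bouguer anomaly = 330.58 − (198.58) = 132.00 mGal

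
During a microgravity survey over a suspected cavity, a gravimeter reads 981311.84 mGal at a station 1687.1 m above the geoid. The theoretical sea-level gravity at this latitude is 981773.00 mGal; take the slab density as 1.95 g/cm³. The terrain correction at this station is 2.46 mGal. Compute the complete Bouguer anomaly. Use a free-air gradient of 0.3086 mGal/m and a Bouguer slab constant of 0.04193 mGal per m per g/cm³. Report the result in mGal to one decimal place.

Free-air correction = 0.3086 × 1687.1 = 520.64 mGal
Free-air anomaly = 981311.84 − 981773.00 + (520.64) = 59.48 mGal
Bouguer slab correction = 0.04193 × 1.95 × 1687.1 = 137.94 mGal
Simple Bouguer anomaly = 59.48 − (137.94) = -78.46 mGal
Complete Bouguer anomaly = -78.46 + 2.46 = -76.00 mGal

-76.0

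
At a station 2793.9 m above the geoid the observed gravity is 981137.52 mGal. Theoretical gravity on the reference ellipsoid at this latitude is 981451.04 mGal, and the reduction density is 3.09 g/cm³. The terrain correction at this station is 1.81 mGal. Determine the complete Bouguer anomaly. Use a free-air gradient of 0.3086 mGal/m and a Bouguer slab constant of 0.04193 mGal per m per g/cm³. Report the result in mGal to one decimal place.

188.5

Free-air correction = 0.3086 × 2793.9 = 862.20 mGal
Free-air anomaly = 981137.52 − 981451.04 + (862.20) = 548.68 mGal
Bouguer slab correction = 0.04193 × 3.09 × 2793.9 = 361.99 mGal
Simple Bouguer anomaly = 548.68 − (361.99) = 186.69 mGal
Complete Bouguer anomaly = 186.69 + 1.81 = 188.50 mGal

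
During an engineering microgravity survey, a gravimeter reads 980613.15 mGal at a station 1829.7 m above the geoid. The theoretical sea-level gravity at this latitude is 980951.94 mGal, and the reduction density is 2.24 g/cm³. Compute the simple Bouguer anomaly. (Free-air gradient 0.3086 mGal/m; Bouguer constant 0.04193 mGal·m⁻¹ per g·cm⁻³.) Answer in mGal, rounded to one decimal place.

Free-air correction = 0.3086 × 1829.7 = 564.65 mGal
Free-air anomaly = 980613.15 − 980951.94 + (564.65) = 225.86 mGal
Bouguer slab correction = 0.04193 × 2.24 × 1829.7 = 171.85 mGal
Simple Bouguer anomaly = 225.86 − (171.85) = 54.01 mGal

54.0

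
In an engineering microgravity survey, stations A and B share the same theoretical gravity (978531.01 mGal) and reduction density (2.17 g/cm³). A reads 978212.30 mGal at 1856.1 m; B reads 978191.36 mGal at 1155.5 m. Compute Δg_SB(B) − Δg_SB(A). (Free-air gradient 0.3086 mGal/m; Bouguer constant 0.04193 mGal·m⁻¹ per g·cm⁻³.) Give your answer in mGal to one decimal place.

Δg_SB(A) = 978212.30 − 978531.01 + 0.3086×1856.1 − 0.04193×2.17×1856.1 = 85.20 mGal
Δg_SB(B) = 978191.36 − 978531.01 + 0.3086×1155.5 − 0.04193×2.17×1155.5 = -88.20 mGal
Difference = -88.20 − (85.20) = -173.40 mGal

-173.4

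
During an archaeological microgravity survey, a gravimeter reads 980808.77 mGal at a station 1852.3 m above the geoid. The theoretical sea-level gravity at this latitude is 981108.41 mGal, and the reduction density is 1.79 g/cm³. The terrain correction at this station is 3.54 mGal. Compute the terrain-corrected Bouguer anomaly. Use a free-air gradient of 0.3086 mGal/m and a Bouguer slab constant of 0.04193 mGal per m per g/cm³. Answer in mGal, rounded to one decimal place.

136.5

Free-air correction = 0.3086 × 1852.3 = 571.62 mGal
Free-air anomaly = 980808.77 − 981108.41 + (571.62) = 271.98 mGal
Bouguer slab correction = 0.04193 × 1.79 × 1852.3 = 139.02 mGal
Simple Bouguer anomaly = 271.98 − (139.02) = 132.96 mGal
Complete Bouguer anomaly = 132.96 + 3.54 = 136.50 mGal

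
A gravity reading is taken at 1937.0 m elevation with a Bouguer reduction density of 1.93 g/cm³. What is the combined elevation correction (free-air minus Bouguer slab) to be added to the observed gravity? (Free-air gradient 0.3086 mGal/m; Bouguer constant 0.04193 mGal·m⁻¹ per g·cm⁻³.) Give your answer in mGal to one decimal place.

441.0

Combined gradient = 0.3086 − 0.04193 × 1.93 = 0.2276751 mGal/m
Combined elevation correction = 0.2276751 × 1937.0 = 441.0 mGal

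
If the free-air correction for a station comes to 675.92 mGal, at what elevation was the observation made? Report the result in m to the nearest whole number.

2190

h = 675.92 / 0.3086 = 2190.28 m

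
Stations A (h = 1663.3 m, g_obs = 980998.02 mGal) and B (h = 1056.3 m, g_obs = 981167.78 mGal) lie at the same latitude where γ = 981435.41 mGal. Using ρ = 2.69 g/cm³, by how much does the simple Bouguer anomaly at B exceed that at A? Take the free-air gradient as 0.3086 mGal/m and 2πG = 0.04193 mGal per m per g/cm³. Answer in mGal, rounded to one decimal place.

50.9

Δg_SB(A) = 980998.02 − 981435.41 + 0.3086×1663.3 − 0.04193×2.69×1663.3 = -111.70 mGal
Δg_SB(B) = 981167.78 − 981435.41 + 0.3086×1056.3 − 0.04193×2.69×1056.3 = -60.80 mGal
Difference = -60.80 − (-111.70) = 50.90 mGal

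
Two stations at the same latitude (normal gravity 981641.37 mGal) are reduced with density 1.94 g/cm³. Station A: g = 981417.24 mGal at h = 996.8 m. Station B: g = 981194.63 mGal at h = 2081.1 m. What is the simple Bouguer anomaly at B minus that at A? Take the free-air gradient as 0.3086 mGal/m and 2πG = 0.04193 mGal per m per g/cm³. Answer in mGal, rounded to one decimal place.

23.8

Δg_SB(A) = 981417.24 − 981641.37 + 0.3086×996.8 − 0.04193×1.94×996.8 = 2.40 mGal
Δg_SB(B) = 981194.63 − 981641.37 + 0.3086×2081.1 − 0.04193×1.94×2081.1 = 26.20 mGal
Difference = 26.20 − (2.40) = 23.80 mGal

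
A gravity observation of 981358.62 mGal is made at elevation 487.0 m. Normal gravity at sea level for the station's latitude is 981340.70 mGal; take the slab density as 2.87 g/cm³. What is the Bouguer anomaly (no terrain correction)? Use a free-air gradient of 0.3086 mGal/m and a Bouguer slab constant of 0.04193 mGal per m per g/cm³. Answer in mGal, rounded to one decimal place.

Free-air correction = 0.3086 × 487.0 = 150.29 mGal
Free-air anomaly = 981358.62 − 981340.70 + (150.29) = 168.21 mGal
Bouguer slab correction = 0.04193 × 2.87 × 487.0 = 58.61 mGal
Simple Bouguer anomaly = 168.21 − (58.61) = 109.60 mGal

109.6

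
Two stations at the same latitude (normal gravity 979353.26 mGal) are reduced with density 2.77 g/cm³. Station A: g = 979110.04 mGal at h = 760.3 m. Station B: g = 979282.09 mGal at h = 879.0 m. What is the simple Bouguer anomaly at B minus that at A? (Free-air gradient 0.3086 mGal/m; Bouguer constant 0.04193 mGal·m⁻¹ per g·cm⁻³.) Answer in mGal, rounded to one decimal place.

194.9

Δg_SB(A) = 979110.04 − 979353.26 + 0.3086×760.3 − 0.04193×2.77×760.3 = -96.90 mGal
Δg_SB(B) = 979282.09 − 979353.26 + 0.3086×879.0 − 0.04193×2.77×879.0 = 98.00 mGal
Difference = 98.00 − (-96.90) = 194.90 mGal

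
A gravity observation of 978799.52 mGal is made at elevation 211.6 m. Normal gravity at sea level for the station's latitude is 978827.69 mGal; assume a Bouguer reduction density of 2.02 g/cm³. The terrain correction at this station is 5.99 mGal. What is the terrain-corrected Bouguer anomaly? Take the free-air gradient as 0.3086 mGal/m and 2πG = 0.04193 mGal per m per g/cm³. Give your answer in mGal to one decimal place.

Free-air correction = 0.3086 × 211.6 = 65.30 mGal
Free-air anomaly = 978799.52 − 978827.69 + (65.30) = 37.13 mGal
Bouguer slab correction = 0.04193 × 2.02 × 211.6 = 17.92 mGal
Simple Bouguer anomaly = 37.13 − (17.92) = 19.21 mGal
Complete Bouguer anomaly = 19.21 + 5.99 = 25.20 mGal

25.2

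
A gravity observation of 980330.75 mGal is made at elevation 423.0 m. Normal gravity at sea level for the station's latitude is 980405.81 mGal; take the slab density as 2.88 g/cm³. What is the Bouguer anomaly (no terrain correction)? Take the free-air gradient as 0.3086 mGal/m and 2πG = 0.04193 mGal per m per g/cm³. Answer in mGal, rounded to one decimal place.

Free-air correction = 0.3086 × 423.0 = 130.54 mGal
Free-air anomaly = 980330.75 − 980405.81 + (130.54) = 55.48 mGal
Bouguer slab correction = 0.04193 × 2.88 × 423.0 = 51.08 mGal
Simple Bouguer anomaly = 55.48 − (51.08) = 4.40 mGal

4.4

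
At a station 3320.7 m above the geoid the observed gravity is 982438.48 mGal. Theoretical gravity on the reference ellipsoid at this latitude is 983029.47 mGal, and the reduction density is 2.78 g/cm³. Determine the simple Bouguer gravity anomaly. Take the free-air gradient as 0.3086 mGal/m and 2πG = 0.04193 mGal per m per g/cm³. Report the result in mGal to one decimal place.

Free-air correction = 0.3086 × 3320.7 = 1024.77 mGal
Free-air anomaly = 982438.48 − 983029.47 + (1024.77) = 433.78 mGal
Bouguer slab correction = 0.04193 × 2.78 × 3320.7 = 387.08 mGal
Simple Bouguer anomaly = 433.78 − (387.08) = 46.70 mGal

46.7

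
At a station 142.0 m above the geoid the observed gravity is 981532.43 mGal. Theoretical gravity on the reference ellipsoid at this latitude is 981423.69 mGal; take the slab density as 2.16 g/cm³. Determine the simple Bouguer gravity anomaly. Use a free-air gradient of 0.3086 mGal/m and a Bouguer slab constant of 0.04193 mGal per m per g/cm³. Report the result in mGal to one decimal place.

139.7

Free-air correction = 0.3086 × 142.0 = 43.82 mGal
Free-air anomaly = 981532.43 − 981423.69 + (43.82) = 152.56 mGal
Bouguer slab correction = 0.04193 × 2.16 × 142.0 = 12.86 mGal
Simple Bouguer anomaly = 152.56 − (12.86) = 139.70 mGal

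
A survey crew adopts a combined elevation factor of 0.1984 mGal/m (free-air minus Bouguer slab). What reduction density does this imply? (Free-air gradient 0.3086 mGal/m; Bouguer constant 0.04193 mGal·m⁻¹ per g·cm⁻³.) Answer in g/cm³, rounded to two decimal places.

2.63

0.1984 = 0.3086 − 0.04193 × ρ
ρ = (0.3086 − 0.1984) / 0.04193 = 2.63 g/cm³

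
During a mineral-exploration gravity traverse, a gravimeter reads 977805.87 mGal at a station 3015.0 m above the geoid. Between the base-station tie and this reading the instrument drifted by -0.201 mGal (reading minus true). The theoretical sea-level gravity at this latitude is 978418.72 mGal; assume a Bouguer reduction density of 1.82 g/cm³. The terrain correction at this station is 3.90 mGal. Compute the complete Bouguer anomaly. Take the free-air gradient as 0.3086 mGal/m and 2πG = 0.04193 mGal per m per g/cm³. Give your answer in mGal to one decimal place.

Drift-corrected reading = 977805.87 − (-0.201) = 977806.071 mGal
Free-air correction = 0.3086 × 3015.0 = 930.43 mGal
Free-air anomaly = 977806.071 − 978418.72 + (930.43) = 317.781 mGal
Bouguer slab correction = 0.04193 × 1.82 × 3015.0 = 230.08 mGal
Simple Bouguer anomaly = 317.781 − (230.08) = 87.701 mGal
Complete Bouguer anomaly = 87.701 + 3.90 = 91.601 mGal

91.6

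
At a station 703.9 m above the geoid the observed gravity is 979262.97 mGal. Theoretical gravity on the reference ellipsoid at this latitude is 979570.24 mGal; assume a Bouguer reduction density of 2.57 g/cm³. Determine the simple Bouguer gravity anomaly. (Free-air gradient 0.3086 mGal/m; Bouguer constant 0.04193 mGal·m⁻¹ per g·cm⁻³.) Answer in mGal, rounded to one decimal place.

Free-air correction = 0.3086 × 703.9 = 217.22 mGal
Free-air anomaly = 979262.97 − 979570.24 + (217.22) = -90.05 mGal
Bouguer slab correction = 0.04193 × 2.57 × 703.9 = 75.85 mGal
Simple Bouguer anomaly = -90.05 − (75.85) = -165.90 mGal

-165.9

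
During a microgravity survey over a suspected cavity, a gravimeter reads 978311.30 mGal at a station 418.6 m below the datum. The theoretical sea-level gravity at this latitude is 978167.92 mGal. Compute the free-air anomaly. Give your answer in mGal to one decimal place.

Free-air correction = 0.3086 × -418.6 = -129.18 mGal
Free-air anomaly = 978311.30 − 978167.92 + (-129.18) = 14.20 mGal

14.2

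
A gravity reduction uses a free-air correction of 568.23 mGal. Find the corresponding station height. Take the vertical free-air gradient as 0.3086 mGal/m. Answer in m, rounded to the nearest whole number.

h = 568.23 / 0.3086 = 1841.32 m

1841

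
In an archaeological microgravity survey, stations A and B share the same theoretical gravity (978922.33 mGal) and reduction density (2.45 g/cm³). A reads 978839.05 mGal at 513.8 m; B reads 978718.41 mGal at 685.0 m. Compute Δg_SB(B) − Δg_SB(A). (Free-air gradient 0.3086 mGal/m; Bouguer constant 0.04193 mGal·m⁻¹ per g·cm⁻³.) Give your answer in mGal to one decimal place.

-85.4

Δg_SB(A) = 978839.05 − 978922.33 + 0.3086×513.8 − 0.04193×2.45×513.8 = 22.50 mGal
Δg_SB(B) = 978718.41 − 978922.33 + 0.3086×685.0 − 0.04193×2.45×685.0 = -62.90 mGal
Difference = -62.90 − (22.50) = -85.40 mGal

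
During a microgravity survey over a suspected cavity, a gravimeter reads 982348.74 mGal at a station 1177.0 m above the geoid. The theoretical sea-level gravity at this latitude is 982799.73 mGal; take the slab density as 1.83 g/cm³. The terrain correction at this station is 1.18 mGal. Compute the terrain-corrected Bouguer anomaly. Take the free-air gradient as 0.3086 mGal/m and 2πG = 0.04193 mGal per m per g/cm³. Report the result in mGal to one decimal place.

-176.9

Free-air correction = 0.3086 × 1177.0 = 363.22 mGal
Free-air anomaly = 982348.74 − 982799.73 + (363.22) = -87.77 mGal
Bouguer slab correction = 0.04193 × 1.83 × 1177.0 = 90.31 mGal
Simple Bouguer anomaly = -87.77 − (90.31) = -178.08 mGal
Complete Bouguer anomaly = -178.08 + 1.18 = -176.90 mGal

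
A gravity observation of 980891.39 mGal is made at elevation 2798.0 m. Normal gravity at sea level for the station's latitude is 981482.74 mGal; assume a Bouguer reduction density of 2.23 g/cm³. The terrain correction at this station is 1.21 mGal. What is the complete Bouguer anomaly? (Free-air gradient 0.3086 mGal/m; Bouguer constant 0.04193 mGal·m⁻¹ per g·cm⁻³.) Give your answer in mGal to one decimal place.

Free-air correction = 0.3086 × 2798.0 = 863.46 mGal
Free-air anomaly = 980891.39 − 981482.74 + (863.46) = 272.11 mGal
Bouguer slab correction = 0.04193 × 2.23 × 2798.0 = 261.62 mGal
Simple Bouguer anomaly = 272.11 − (261.62) = 10.49 mGal
Complete Bouguer anomaly = 10.49 + 1.21 = 11.70 mGal

11.7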